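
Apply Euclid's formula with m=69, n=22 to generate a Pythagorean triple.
(4277, 3036, 5245)

Euclid's formula: a = m² - n², b = 2mn, c = m² + n²
m = 69, n = 22
a = 69² - 22² = 4761 - 484 = 4277
b = 2 × 69 × 22 = 3036
c = 69² + 22² = 4761 + 484 = 5245
Verification: 4277² + 3036² = 18292729 + 9217296 = 27510025 = 5245² ✓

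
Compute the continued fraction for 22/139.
[0; 6, 3, 7]

Euclidean algorithm steps:
22 = 0 × 139 + 22
139 = 6 × 22 + 7
22 = 3 × 7 + 1
7 = 7 × 1 + 0
Continued fraction: [0; 6, 3, 7]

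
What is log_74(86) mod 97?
94

Baby-step giant-step with step n = ⌈√97⌉ = 10.
Baby steps 74^j mod 97 (j:value) for j=0..9: 0:1, 1:74, 2:44, 3:55, 4:93, 5:92, 6:18, 7:71, 8:16, 9:20.
Giant-step multiplier: 74^(-10) ≡ 74^(96-10) = 74^86 ≡ 66 (mod 97).
Giant steps γ_i = 86·66^i mod 97: γ_0=86, γ_1=50, γ_2=2, γ_3=35, γ_4=79, γ_5=73, γ_6=65, γ_7=22, γ_8=94, γ_9=93 (in table at j=4).
x = i·n + j = 9·10 + 4 = 94.
Check: 74^94 ≡ 86 (mod 97).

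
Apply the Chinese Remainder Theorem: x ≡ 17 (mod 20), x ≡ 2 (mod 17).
257

Using Chinese Remainder Theorem:
M = 20 × 17 = 340
M1 = 17, M2 = 20
y1 = 17^(-1) mod 20 = 13
y2 = 20^(-1) mod 17 = 6
x = (17×17×13 + 2×20×6) mod 340 = 257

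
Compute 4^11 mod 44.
4

Repeated squaring. Binary of 11 = 1011.
4^1 ≡ 4 (mod 44); 4^2 ≡ 16 (mod 44); 4^4 ≡ 36 (mod 44); 4^8 ≡ 20 (mod 44)
4^11 = 4^1 × 4^2 × 4^8 ≡ 4 (mod 44)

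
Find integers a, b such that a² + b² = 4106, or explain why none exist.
25² + 59² (a=25, b=59)

Factorization: 4106 = 2 × 2053
By Fermat: n is sum of two squares iff every prime p ≡ 3 (mod 4) appears to even power.
All primes ≡ 3 (mod 4) appear to even power.
Search a = 0, 1, 2, … for 4106 - a² a perfect square: first hit at a = 25: 4106 - 625 = 3481 = 59².
4106 = 25² + 59² = 625 + 3481 ✓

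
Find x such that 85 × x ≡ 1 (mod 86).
85

gcd(85, 86) = 1, so the inverse exists.
Extended Euclidean algorithm on (86, 85):
86 = 1 × 85 + 1  ⟹  1 = (1)·86 + (-1)·85
So (-1)·85 ≡ 1 (mod 86), i.e. 85^(-1) ≡ -1 ≡ 85 (mod 86).
Check: 85 × 85 = 7225 ≡ 1 (mod 86)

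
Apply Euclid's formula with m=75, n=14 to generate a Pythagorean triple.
(5429, 2100, 5821)

Euclid's formula: a = m² - n², b = 2mn, c = m² + n²
m = 75, n = 14
a = 75² - 14² = 5625 - 196 = 5429
b = 2 × 75 × 14 = 2100
c = 75² + 14² = 5625 + 196 = 5821
Verification: 5429² + 2100² = 29474041 + 4410000 = 33884041 = 5821² ✓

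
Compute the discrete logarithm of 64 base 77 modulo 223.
210

Baby-step giant-step with step n = ⌈√223⌉ = 15.
Baby steps 77^j mod 223 (j:value) for j=0..14: 0:1, 1:77, 2:131, 3:52, 4:213, 5:122, 6:28, 7:149, 8:100, 9:118, 10:166, 11:71, 12:115, 13:158, 14:124.
Giant-step multiplier: 77^(-15) ≡ 77^(222-15) = 77^207 ≡ 87 (mod 223).
Giant steps γ_i = 64·87^i mod 223: γ_0=64, γ_1=216, γ_2=60, γ_3=91, γ_4=112, γ_5=155, γ_6=105, γ_7=215, γ_8=196, γ_9=104, γ_10=128, γ_11=209, γ_12=120, γ_13=182, γ_14=1 (in table at j=0).
x = i·n + j = 14·15 + 0 = 210.
Check: 77^210 ≡ 64 (mod 223).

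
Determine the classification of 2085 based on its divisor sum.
deficient

Proper divisors of 2085: sum = 1 + 3 + 5 + 15 + 139 + 417 + 695 = 1275
Since 1275 < 2085, 2085 is deficient.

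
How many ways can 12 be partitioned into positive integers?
77

p(n) counts ways to write n as a sum of positive integers (order ignored).
Euler's pentagonal recurrence: p(k) = p(k-1) + p(k-2) - p(k-5) - p(k-7) + p(k-12) + p(k-15) - ... (offsets j(3j∓1)/2, signs ++--, p(0)=1, p(<0)=0).
DP table for k = 0..11: p(0)=1, p(1)=1, p(2)=2, p(3)=3, p(4)=5, p(5)=7, p(6)=11, p(7)=15, p(8)=22, p(9)=30, p(10)=42, p(11)=56.
Final step: p(12) = p(11) + p(10) - p(7) - p(5) + p(0)
= 56 + 42 - 15 - 7 + 1
= 77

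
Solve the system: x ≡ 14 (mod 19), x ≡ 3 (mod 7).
52

Using Chinese Remainder Theorem:
M = 19 × 7 = 133
M1 = 7, M2 = 19
y1 = 7^(-1) mod 19 = 11
y2 = 19^(-1) mod 7 = 3
x = (14×7×11 + 3×19×3) mod 133 = 52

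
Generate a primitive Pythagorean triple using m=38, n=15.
(1219, 1140, 1669)

Euclid's formula: a = m² - n², b = 2mn, c = m² + n²
m = 38, n = 15
a = 38² - 15² = 1444 - 225 = 1219
b = 2 × 38 × 15 = 1140
c = 38² + 15² = 1444 + 225 = 1669
Verification: 1219² + 1140² = 1485961 + 1299600 = 2785561 = 1669² ✓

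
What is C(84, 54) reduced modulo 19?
0

Using Lucas' theorem:
Write n=84 and k=54 in base 19:
n in base 19: [4, 8]
k in base 19: [2, 16]
C(84,54) mod 19 = ∏ C(n_i, k_i) mod 19
Digit binomials (mod 19): C(4,2) = 6; C(8,16) = 0 (k_i > n_i)
Product: 6 × 0 = 0 ≡ 0 (mod 19)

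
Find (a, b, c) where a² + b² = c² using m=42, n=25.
(1139, 2100, 2389)

Euclid's formula: a = m² - n², b = 2mn, c = m² + n²
m = 42, n = 25
a = 42² - 25² = 1764 - 625 = 1139
b = 2 × 42 × 25 = 2100
c = 42² + 25² = 1764 + 625 = 2389
Verification: 1139² + 2100² = 1297321 + 4410000 = 5707321 = 2389² ✓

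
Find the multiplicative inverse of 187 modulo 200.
123

gcd(187, 200) = 1, so the inverse exists.
Extended Euclidean algorithm on (200, 187):
200 = 1 × 187 + 13  ⟹  13 = (1)·200 + (-1)·187
187 = 14 × 13 + 5  ⟹  5 = (-14)·200 + (15)·187
13 = 2 × 5 + 3  ⟹  3 = (29)·200 + (-31)·187
5 = 1 × 3 + 2  ⟹  2 = (-43)·200 + (46)·187
3 = 1 × 2 + 1  ⟹  1 = (72)·200 + (-77)·187
So (-77)·187 ≡ 1 (mod 200), i.e. 187^(-1) ≡ -77 ≡ 123 (mod 200).
Check: 187 × 123 = 23001 ≡ 1 (mod 200)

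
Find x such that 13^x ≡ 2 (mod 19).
11

Baby-step giant-step with step n = ⌈√19⌉ = 5.
Baby steps 13^j mod 19 (j:value) for j=0..4: 0:1, 1:13, 2:17, 3:12, 4:4.
Giant-step multiplier: 13^(-5) ≡ 13^(18-5) = 13^13 ≡ 15 (mod 19).
Giant steps γ_i = 2·15^i mod 19: γ_0=2, γ_1=11, γ_2=13 (in table at j=1).
x = i·n + j = 2·5 + 1 = 11.
Check: 13^11 ≡ 2 (mod 19).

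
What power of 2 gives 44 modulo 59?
27

Baby-step giant-step with step n = ⌈√59⌉ = 8.
Baby steps 2^j mod 59 (j:value) for j=0..7: 0:1, 1:2, 2:4, 3:8, 4:16, 5:32, 6:5, 7:10.
Giant-step multiplier: 2^(-8) ≡ 2^(58-8) = 2^50 ≡ 3 (mod 59).
Giant steps γ_i = 44·3^i mod 59: γ_0=44, γ_1=14, γ_2=42, γ_3=8 (in table at j=3).
x = i·n + j = 3·8 + 3 = 27.
Check: 2^27 ≡ 44 (mod 59).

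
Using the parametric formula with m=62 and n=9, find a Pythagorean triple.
(3763, 1116, 3925)

Euclid's formula: a = m² - n², b = 2mn, c = m² + n²
m = 62, n = 9
a = 62² - 9² = 3844 - 81 = 3763
b = 2 × 62 × 9 = 1116
c = 62² + 9² = 3844 + 81 = 3925
Verification: 3763² + 1116² = 14160169 + 1245456 = 15405625 = 3925² ✓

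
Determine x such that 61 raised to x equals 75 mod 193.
10

Baby-step giant-step with step n = ⌈√193⌉ = 14.
Baby steps 61^j mod 193 (j:value) for j=0..13: 0:1, 1:61, 2:54, 3:13, 4:21, 5:123, 6:169, 7:80, 8:55, 9:74, 10:75, 11:136, 12:190, 13:10.
h = 75 is already in the table at j=10, so x = 10.
Check: 61^10 ≡ 75 (mod 193).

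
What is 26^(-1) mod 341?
223

gcd(26, 341) = 1, so the inverse exists.
Extended Euclidean algorithm on (341, 26):
341 = 13 × 26 + 3  ⟹  3 = (1)·341 + (-13)·26
26 = 8 × 3 + 2  ⟹  2 = (-8)·341 + (105)·26
3 = 1 × 2 + 1  ⟹  1 = (9)·341 + (-118)·26
So (-118)·26 ≡ 1 (mod 341), i.e. 26^(-1) ≡ -118 ≡ 223 (mod 341).
Check: 26 × 223 = 5798 ≡ 1 (mod 341)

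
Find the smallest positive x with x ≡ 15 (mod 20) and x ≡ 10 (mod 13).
75

Using Chinese Remainder Theorem:
M = 20 × 13 = 260
M1 = 13, M2 = 20
y1 = 13^(-1) mod 20 = 17
y2 = 20^(-1) mod 13 = 2
x = (15×13×17 + 10×20×2) mod 260 = 75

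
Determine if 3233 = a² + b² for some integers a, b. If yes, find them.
23² + 52² (a=23, b=52)

Factorization: 3233 = 53 × 61
By Fermat: n is sum of two squares iff every prime p ≡ 3 (mod 4) appears to even power.
All primes ≡ 3 (mod 4) appear to even power.
Search a = 0, 1, 2, … for 3233 - a² a perfect square: first hit at a = 23: 3233 - 529 = 2704 = 52².
3233 = 23² + 52² = 529 + 2704 ✓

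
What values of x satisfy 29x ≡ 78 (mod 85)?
x ≡ 32 (mod 85)

gcd(29, 85) = 1, which divides 78, so solutions exist.
Find 29^(-1) mod 85 by the extended Euclidean algorithm:
85 = 2 × 29 + 27  ⟹  27 = (1)·85 + (-2)·29
29 = 1 × 27 + 2  ⟹  2 = (-1)·85 + (3)·29
27 = 13 × 2 + 1  ⟹  1 = (14)·85 + (-41)·29
So (-41)·29 ≡ 1 (mod 85), i.e. 29^(-1) ≡ -41 ≡ 44 (mod 85).
x ≡ 44 × 78 = 3432 ≡ 32 (mod 85).
Check: 29 × 32 = 928 ≡ 78 (mod 85).
Unique solution: x ≡ 32 (mod 85)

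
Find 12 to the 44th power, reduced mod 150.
36

Repeated squaring. Binary of 44 = 101100.
12^1 ≡ 12 (mod 150); 12^2 ≡ 144 (mod 150); 12^4 ≡ 36 (mod 150); 12^8 ≡ 96 (mod 150); 12^16 ≡ 66 (mod 150); 12^32 ≡ 6 (mod 150)
12^44 = 12^4 × 12^8 × 12^32 ≡ 36 (mod 150)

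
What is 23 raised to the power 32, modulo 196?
109

Repeated squaring. Binary of 32 = 100000.
23^1 ≡ 23 (mod 196); 23^2 ≡ 137 (mod 196); 23^4 ≡ 149 (mod 196); 23^8 ≡ 53 (mod 196); 23^16 ≡ 65 (mod 196); 23^32 ≡ 109 (mod 196)
23^32 = 23^32 ≡ 109 (mod 196)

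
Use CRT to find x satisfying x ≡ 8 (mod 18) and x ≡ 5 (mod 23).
350

Using Chinese Remainder Theorem:
M = 18 × 23 = 414
M1 = 23, M2 = 18
y1 = 23^(-1) mod 18 = 11
y2 = 18^(-1) mod 23 = 9
x = (8×23×11 + 5×18×9) mod 414 = 350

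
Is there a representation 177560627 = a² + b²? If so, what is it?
Not possible

Factorization: 177560627 = 41 × 163^3
By Fermat: n is sum of two squares iff every prime p ≡ 3 (mod 4) appears to even power.
Prime(s) ≡ 3 (mod 4) with odd exponent: [(163, 3)]
Therefore 177560627 cannot be expressed as a² + b².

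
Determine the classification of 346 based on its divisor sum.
deficient

Proper divisors of 346: sum = 1 + 2 + 173 = 176
Since 176 < 346, 346 is deficient.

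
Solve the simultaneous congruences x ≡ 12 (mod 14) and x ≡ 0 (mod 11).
110

Using Chinese Remainder Theorem:
M = 14 × 11 = 154
M1 = 11, M2 = 14
y1 = 11^(-1) mod 14 = 9
y2 = 14^(-1) mod 11 = 4
x = (12×11×9 + 0×14×4) mod 154 = 110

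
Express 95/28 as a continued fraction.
[3; 2, 1, 1, 5]

Euclidean algorithm steps:
95 = 3 × 28 + 11
28 = 2 × 11 + 6
11 = 1 × 6 + 5
6 = 1 × 5 + 1
5 = 5 × 1 + 0
Continued fraction: [3; 2, 1, 1, 5]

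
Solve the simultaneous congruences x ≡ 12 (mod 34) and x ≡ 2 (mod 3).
80

Using Chinese Remainder Theorem:
M = 34 × 3 = 102
M1 = 3, M2 = 34
y1 = 3^(-1) mod 34 = 23
y2 = 34^(-1) mod 3 = 1
x = (12×3×23 + 2×34×1) mod 102 = 80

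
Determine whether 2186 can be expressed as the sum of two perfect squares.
31² + 35² (a=31, b=35)

Factorization: 2186 = 2 × 1093
By Fermat: n is sum of two squares iff every prime p ≡ 3 (mod 4) appears to even power.
All primes ≡ 3 (mod 4) appear to even power.
Search a = 0, 1, 2, … for 2186 - a² a perfect square: first hit at a = 31: 2186 - 961 = 1225 = 35².
2186 = 31² + 35² = 961 + 1225 ✓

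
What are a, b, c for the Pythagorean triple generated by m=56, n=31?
(2175, 3472, 4097)

Euclid's formula: a = m² - n², b = 2mn, c = m² + n²
m = 56, n = 31
a = 56² - 31² = 3136 - 961 = 2175
b = 2 × 56 × 31 = 3472
c = 56² + 31² = 3136 + 961 = 4097
Verification: 2175² + 3472² = 4730625 + 12054784 = 16785409 = 4097² ✓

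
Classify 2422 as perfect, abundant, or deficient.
deficient

Proper divisors of 2422: sum = 1 + 2 + 7 + 14 + 173 + 346 + 1211 = 1754
Since 1754 < 2422, 2422 is deficient.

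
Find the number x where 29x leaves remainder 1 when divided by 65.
9

gcd(29, 65) = 1, so the inverse exists.
Extended Euclidean algorithm on (65, 29):
65 = 2 × 29 + 7  ⟹  7 = (1)·65 + (-2)·29
29 = 4 × 7 + 1  ⟹  1 = (-4)·65 + (9)·29
So (9)·29 ≡ 1 (mod 65), i.e. 29^(-1) ≡ 9 (mod 65).
Check: 29 × 9 = 261 ≡ 1 (mod 65)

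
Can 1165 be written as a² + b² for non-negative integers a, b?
3² + 34² (a=3, b=34)

Factorization: 1165 = 5 × 233
By Fermat: n is sum of two squares iff every prime p ≡ 3 (mod 4) appears to even power.
All primes ≡ 3 (mod 4) appear to even power.
Search a = 0, 1, 2, … for 1165 - a² a perfect square: first hit at a = 3: 1165 - 9 = 1156 = 34².
1165 = 3² + 34² = 9 + 1156 ✓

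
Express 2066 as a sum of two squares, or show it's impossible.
29² + 35² (a=29, b=35)

Factorization: 2066 = 2 × 1033
By Fermat: n is sum of two squares iff every prime p ≡ 3 (mod 4) appears to even power.
All primes ≡ 3 (mod 4) appear to even power.
Search a = 0, 1, 2, … for 2066 - a² a perfect square: first hit at a = 29: 2066 - 841 = 1225 = 35².
2066 = 29² + 35² = 841 + 1225 ✓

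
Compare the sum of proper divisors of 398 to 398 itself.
deficient

Proper divisors of 398: sum = 1 + 2 + 199 = 202
Since 202 < 398, 398 is deficient.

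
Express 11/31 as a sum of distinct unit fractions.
1/3 + 1/47 + 1/4371

Greedy algorithm:
11/31: ceiling(31/11) = 3, use 1/3
2/93: ceiling(93/2) = 47, use 1/47
1/4371: ceiling(4371/1) = 4371, use 1/4371
Result: 11/31 = 1/3 + 1/47 + 1/4371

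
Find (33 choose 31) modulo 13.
8

Using Lucas' theorem:
Write n=33 and k=31 in base 13:
n in base 13: [2, 7]
k in base 13: [2, 5]
C(33,31) mod 13 = ∏ C(n_i, k_i) mod 13
Digit binomials (mod 13): C(2,2) = 1; C(7,5) = 21 ≡ 8
Product: 1 × 8 = 8 ≡ 8 (mod 13)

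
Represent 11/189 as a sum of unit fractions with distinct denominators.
1/18 + 1/378

Greedy algorithm:
11/189: ceiling(189/11) = 18, use 1/18
1/378: ceiling(378/1) = 378, use 1/378
Result: 11/189 = 1/18 + 1/378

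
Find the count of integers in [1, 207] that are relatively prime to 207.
132

207 = 3^2 × 23
φ(n) = n × ∏(1 - 1/p) for each prime p dividing n
φ(207) = 207 × (1 - 1/3) × (1 - 1/23) = 132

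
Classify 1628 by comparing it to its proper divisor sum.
deficient

Proper divisors of 1628: sum = 1 + 2 + 4 + 11 + 22 + 37 + 44 + 74 + 148 + 407 + 814 = 1564
Since 1564 < 1628, 1628 is deficient.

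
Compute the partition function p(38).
26015

p(n) counts ways to write n as a sum of positive integers (order ignored).
Euler's pentagonal recurrence: p(k) = p(k-1) + p(k-2) - p(k-5) - p(k-7) + p(k-12) + p(k-15) - ... (offsets j(3j∓1)/2, signs ++--, p(0)=1, p(<0)=0).
DP table for k = 0..37: p(0)=1, p(1)=1, p(2)=2, p(3)=3, p(4)=5, p(5)=7, p(6)=11, p(7)=15, p(8)=22, p(9)=30, p(10)=42, p(11)=56, p(12)=77, p(13)=101, p(14)=135, p(15)=176, p(16)=231, p(17)=297, p(18)=385, p(19)=490, p(20)=627, p(21)=792, p(22)=1002, p(23)=1255, p(24)=1575, p(25)=1958, p(26)=2436, p(27)=3010, p(28)=3718, p(29)=4565, p(30)=5604, p(31)=6842, p(32)=8349, p(33)=10143, p(34)=12310, p(35)=14883, p(36)=17977, p(37)=21637.
Final step: p(38) = p(37) + p(36) - p(33) - p(31) + p(26) + p(23) - p(16) - p(12) + p(3)
= 21637 + 17977 - 10143 - 6842 + 2436 + 1255 - 231 - 77 + 3
= 26015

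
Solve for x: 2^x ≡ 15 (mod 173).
66

Baby-step giant-step with step n = ⌈√173⌉ = 14.
Baby steps 2^j mod 173 (j:value) for j=0..13: 0:1, 1:2, 2:4, 3:8, 4:16, 5:32, 6:64, 7:128, 8:83, 9:166, 10:159, 11:145, 12:117, 13:61.
Giant-step multiplier: 2^(-14) ≡ 2^(172-14) = 2^158 ≡ 78 (mod 173).
Giant steps γ_i = 15·78^i mod 173: γ_0=15, γ_1=132, γ_2=89, γ_3=22, γ_4=159 (in table at j=10).
x = i·n + j = 4·14 + 10 = 66.
Check: 2^66 ≡ 15 (mod 173).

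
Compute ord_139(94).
46

139 is prime, so ord(94) divides φ(139) = 138.
Divisors of 138: 1, 2, 3, 6, 23, 46, 69, 138.
Repeated squaring: 94^1 ≡ 94, 94^2 ≡ 79, 94^4 ≡ 125, 94^8 ≡ 57, 94^16 ≡ 52, 94^32 ≡ 63, 94^64 ≡ 77, 94^128 ≡ 91 (mod 139).
Test 94^d mod 139 for each divisor d in increasing order:
94^1 ≡ 94
94^2 ≡ 79
94^3 = 94^2·94^1 ≡ 59
94^6 = 94^4·94^2 ≡ 6
94^23 = 94^16·94^4·94^2·94^1 ≡ 138
94^46 = 94^32·94^8·94^4·94^2 ≡ 1  ← first divisor giving 1
The order is 46.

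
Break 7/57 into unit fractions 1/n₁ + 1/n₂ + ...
1/9 + 1/86 + 1/14706

Greedy algorithm:
7/57: ceiling(57/7) = 9, use 1/9
2/171: ceiling(171/2) = 86, use 1/86
1/14706: ceiling(14706/1) = 14706, use 1/14706
Result: 7/57 = 1/9 + 1/86 + 1/14706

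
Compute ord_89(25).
22

89 is prime, so ord(25) divides φ(89) = 88.
Divisors of 88: 1, 2, 4, 8, 11, 22, 44, 88.
Repeated squaring: 25^1 ≡ 25, 25^2 ≡ 2, 25^4 ≡ 4, 25^8 ≡ 16, 25^16 ≡ 78, 25^32 ≡ 32, 25^64 ≡ 45 (mod 89).
Test 25^d mod 89 for each divisor d in increasing order:
25^1 ≡ 25
25^2 ≡ 2
25^4 ≡ 4
25^8 ≡ 16
25^11 = 25^8·25^2·25^1 ≡ 88
25^22 = 25^16·25^4·25^2 ≡ 1  ← first divisor giving 1
The order is 22.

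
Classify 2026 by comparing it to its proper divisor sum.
deficient

Proper divisors of 2026: sum = 1 + 2 + 1013 = 1016
Since 1016 < 2026, 2026 is deficient.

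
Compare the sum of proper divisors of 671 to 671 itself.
deficient

Proper divisors of 671: sum = 1 + 11 + 61 = 73
Since 73 < 671, 671 is deficient.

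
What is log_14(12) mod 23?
2

Baby-step giant-step with step n = ⌈√23⌉ = 5.
Baby steps 14^j mod 23 (j:value) for j=0..4: 0:1, 1:14, 2:12, 3:7, 4:6.
h = 12 is already in the table at j=2, so x = 2.
Check: 14^2 ≡ 12 (mod 23).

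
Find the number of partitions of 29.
4565

p(n) counts ways to write n as a sum of positive integers (order ignored).
Euler's pentagonal recurrence: p(k) = p(k-1) + p(k-2) - p(k-5) - p(k-7) + p(k-12) + p(k-15) - ... (offsets j(3j∓1)/2, signs ++--, p(0)=1, p(<0)=0).
DP table for k = 0..28: p(0)=1, p(1)=1, p(2)=2, p(3)=3, p(4)=5, p(5)=7, p(6)=11, p(7)=15, p(8)=22, p(9)=30, p(10)=42, p(11)=56, p(12)=77, p(13)=101, p(14)=135, p(15)=176, p(16)=231, p(17)=297, p(18)=385, p(19)=490, p(20)=627, p(21)=792, p(22)=1002, p(23)=1255, p(24)=1575, p(25)=1958, p(26)=2436, p(27)=3010, p(28)=3718.
Final step: p(29) = p(28) + p(27) - p(24) - p(22) + p(17) + p(14) - p(7) - p(3)
= 3718 + 3010 - 1575 - 1002 + 297 + 135 - 15 - 3
= 4565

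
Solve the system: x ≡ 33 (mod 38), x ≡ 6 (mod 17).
261

Using Chinese Remainder Theorem:
M = 38 × 17 = 646
M1 = 17, M2 = 38
y1 = 17^(-1) mod 38 = 9
y2 = 38^(-1) mod 17 = 13
x = (33×17×9 + 6×38×13) mod 646 = 261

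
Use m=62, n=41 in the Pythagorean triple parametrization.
(2163, 5084, 5525)

Euclid's formula: a = m² - n², b = 2mn, c = m² + n²
m = 62, n = 41
a = 62² - 41² = 3844 - 1681 = 2163
b = 2 × 62 × 41 = 5084
c = 62² + 41² = 3844 + 1681 = 5525
Verification: 2163² + 5084² = 4678569 + 25847056 = 30525625 = 5525² ✓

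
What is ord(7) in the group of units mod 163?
162

163 is prime, so ord(7) divides φ(163) = 162.
Divisors of 162: 1, 2, 3, 6, 9, 18, 27, 54, 81, 162.
Repeated squaring: 7^1 ≡ 7, 7^2 ≡ 49, 7^4 ≡ 119, 7^8 ≡ 143, 7^16 ≡ 74, 7^32 ≡ 97, 7^64 ≡ 118, 7^128 ≡ 69 (mod 163).
Test 7^d mod 163 for each divisor d in increasing order:
7^1 ≡ 7
7^2 ≡ 49
7^3 = 7^2·7^1 ≡ 17
7^6 = 7^4·7^2 ≡ 126
7^9 = 7^8·7^1 ≡ 23
7^18 = 7^16·7^2 ≡ 40
7^27 = 7^16·7^8·7^2·7^1 ≡ 105
7^54 = 7^32·7^16·7^4·7^2 ≡ 104
7^81 = 7^64·7^16·7^1 ≡ 162
7^162 = 7^128·7^32·7^2 ≡ 1  ← first divisor giving 1
The order is 162.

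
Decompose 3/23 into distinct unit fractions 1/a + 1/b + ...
1/8 + 1/184

Greedy algorithm:
3/23: ceiling(23/3) = 8, use 1/8
1/184: ceiling(184/1) = 184, use 1/184
Result: 3/23 = 1/8 + 1/184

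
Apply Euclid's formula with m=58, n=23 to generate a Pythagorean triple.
(2835, 2668, 3893)

Euclid's formula: a = m² - n², b = 2mn, c = m² + n²
m = 58, n = 23
a = 58² - 23² = 3364 - 529 = 2835
b = 2 × 58 × 23 = 2668
c = 58² + 23² = 3364 + 529 = 3893
Verification: 2835² + 2668² = 8037225 + 7118224 = 15155449 = 3893² ✓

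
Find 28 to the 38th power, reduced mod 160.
64

Repeated squaring. Binary of 38 = 100110.
28^1 ≡ 28 (mod 160); 28^2 ≡ 144 (mod 160); 28^4 ≡ 96 (mod 160); 28^8 ≡ 96 (mod 160); 28^16 ≡ 96 (mod 160); 28^32 ≡ 96 (mod 160)
28^38 = 28^2 × 28^4 × 28^32 ≡ 64 (mod 160)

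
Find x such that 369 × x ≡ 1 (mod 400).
129

gcd(369, 400) = 1, so the inverse exists.
Extended Euclidean algorithm on (400, 369):
400 = 1 × 369 + 31  ⟹  31 = (1)·400 + (-1)·369
369 = 11 × 31 + 28  ⟹  28 = (-11)·400 + (12)·369
31 = 1 × 28 + 3  ⟹  3 = (12)·400 + (-13)·369
28 = 9 × 3 + 1  ⟹  1 = (-119)·400 + (129)·369
So (129)·369 ≡ 1 (mod 400), i.e. 369^(-1) ≡ 129 (mod 400).
Check: 369 × 129 = 47601 ≡ 1 (mod 400)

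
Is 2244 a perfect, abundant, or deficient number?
abundant

Proper divisors of 2244: sum = 1 + 2 + 3 + 4 + 6 + 11 + 12 + 17 + ... + 374 + 561 + 748 + 1122 (23 divisors) = 3804
Since 3804 > 2244, 2244 is abundant.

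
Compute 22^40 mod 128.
0

Repeated squaring. Binary of 40 = 101000.
22^1 ≡ 22 (mod 128); 22^2 ≡ 100 (mod 128); 22^4 ≡ 16 (mod 128); 22^8 ≡ 0 (mod 128); 22^16 ≡ 0 (mod 128); 22^32 ≡ 0 (mod 128)
22^40 = 22^8 × 22^32 ≡ 0 (mod 128)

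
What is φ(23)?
22

23 = 23
φ(n) = n × ∏(1 - 1/p) for each prime p dividing n
φ(23) = 23 × (1 - 1/23) = 22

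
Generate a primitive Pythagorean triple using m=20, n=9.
(319, 360, 481)

Euclid's formula: a = m² - n², b = 2mn, c = m² + n²
m = 20, n = 9
a = 20² - 9² = 400 - 81 = 319
b = 2 × 20 × 9 = 360
c = 20² + 9² = 400 + 81 = 481
Verification: 319² + 360² = 101761 + 129600 = 231361 = 481² ✓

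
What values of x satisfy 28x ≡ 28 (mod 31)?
x ≡ 1 (mod 31)

gcd(28, 31) = 1, which divides 28, so solutions exist.
Find 28^(-1) mod 31 by the extended Euclidean algorithm:
31 = 1 × 28 + 3  ⟹  3 = (1)·31 + (-1)·28
28 = 9 × 3 + 1  ⟹  1 = (-9)·31 + (10)·28
So (10)·28 ≡ 1 (mod 31), i.e. 28^(-1) ≡ 10 (mod 31).
x ≡ 10 × 28 = 280 ≡ 1 (mod 31).
Check: 28 × 1 = 28 ≡ 28 (mod 31).
Unique solution: x ≡ 1 (mod 31)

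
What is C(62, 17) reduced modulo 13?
8

Using Lucas' theorem:
Write n=62 and k=17 in base 13:
n in base 13: [4, 10]
k in base 13: [1, 4]
C(62,17) mod 13 = ∏ C(n_i, k_i) mod 13
Digit binomials (mod 13): C(4,1) = 4; C(10,4) = 210 ≡ 2
Product: 4 × 2 = 8 ≡ 8 (mod 13)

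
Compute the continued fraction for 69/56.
[1; 4, 3, 4]

Euclidean algorithm steps:
69 = 1 × 56 + 13
56 = 4 × 13 + 4
13 = 3 × 4 + 1
4 = 4 × 1 + 0
Continued fraction: [1; 4, 3, 4]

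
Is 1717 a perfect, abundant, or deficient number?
deficient

Proper divisors of 1717: sum = 1 + 17 + 101 = 119
Since 119 < 1717, 1717 is deficient.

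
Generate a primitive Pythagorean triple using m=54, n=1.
(2915, 108, 2917)

Euclid's formula: a = m² - n², b = 2mn, c = m² + n²
m = 54, n = 1
a = 54² - 1² = 2916 - 1 = 2915
b = 2 × 54 × 1 = 108
c = 54² + 1² = 2916 + 1 = 2917
Verification: 2915² + 108² = 8497225 + 11664 = 8508889 = 2917² ✓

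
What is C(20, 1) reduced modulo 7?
6

Using Lucas' theorem:
Write n=20 and k=1 in base 7:
n in base 7: [2, 6]
k in base 7: [0, 1]
C(20,1) mod 7 = ∏ C(n_i, k_i) mod 7
Digit binomials (mod 7): C(2,0) = 1; C(6,1) = 6
Product: 1 × 6 = 6 ≡ 6 (mod 7)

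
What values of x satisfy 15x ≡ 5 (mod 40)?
x ≡ 3 (mod 8)

gcd(15, 40) = 5, which divides 5, so solutions exist.
Divide through by 5: 3x ≡ 1 (mod 8).
Find 3^(-1) mod 8 by the extended Euclidean algorithm:
8 = 2 × 3 + 2  ⟹  2 = (1)·8 + (-2)·3
3 = 1 × 2 + 1  ⟹  1 = (-1)·8 + (3)·3
So (3)·3 ≡ 1 (mod 8), i.e. 3^(-1) ≡ 3 (mod 8).
x ≡ 3 × 1 = 3 ≡ 3 (mod 8).
Check: 15 × 3 = 45 ≡ 5 (mod 40).
x ≡ 3 (mod 8), giving 5 solutions mod 40.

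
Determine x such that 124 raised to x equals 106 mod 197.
43

Baby-step giant-step with step n = ⌈√197⌉ = 15.
Baby steps 124^j mod 197 (j:value) for j=0..14: 0:1, 1:124, 2:10, 3:58, 4:100, 5:186, 6:15, 7:87, 8:150, 9:82, 10:121, 11:32, 12:28, 13:123, 14:83.
Giant-step multiplier: 124^(-15) ≡ 124^(196-15) = 124^181 ≡ 78 (mod 197).
Giant steps γ_i = 106·78^i mod 197: γ_0=106, γ_1=191, γ_2=123 (in table at j=13).
x = i·n + j = 2·15 + 13 = 43.
Check: 124^43 ≡ 106 (mod 197).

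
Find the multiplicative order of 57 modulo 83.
82

83 is prime, so ord(57) divides φ(83) = 82.
Divisors of 82: 1, 2, 41, 82.
Repeated squaring: 57^1 ≡ 57, 57^2 ≡ 12, 57^4 ≡ 61, 57^8 ≡ 69, 57^16 ≡ 30, 57^32 ≡ 70, 57^64 ≡ 3 (mod 83).
Test 57^d mod 83 for each divisor d in increasing order:
57^1 ≡ 57
57^2 ≡ 12
57^41 = 57^32·57^8·57^1 ≡ 82
57^82 = 57^64·57^16·57^2 ≡ 1  ← first divisor giving 1
The order is 82.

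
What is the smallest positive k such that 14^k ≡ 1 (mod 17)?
16

17 is prime, so ord(14) divides φ(17) = 16.
Divisors of 16: 1, 2, 4, 8, 16.
Repeated squaring: 14^1 ≡ 14, 14^2 ≡ 9, 14^4 ≡ 13, 14^8 ≡ 16, 14^16 ≡ 1 (mod 17).
Test 14^d mod 17 for each divisor d in increasing order:
14^1 ≡ 14
14^2 ≡ 9
14^4 ≡ 13
14^8 ≡ 16
14^16 ≡ 1  ← first divisor giving 1
The order is 16.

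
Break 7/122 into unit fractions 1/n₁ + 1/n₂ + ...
1/18 + 1/549

Greedy algorithm:
7/122: ceiling(122/7) = 18, use 1/18
1/549: ceiling(549/1) = 549, use 1/549
Result: 7/122 = 1/18 + 1/549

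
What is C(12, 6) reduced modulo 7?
0

Using Lucas' theorem:
Write n=12 and k=6 in base 7:
n in base 7: [1, 5]
k in base 7: [0, 6]
C(12,6) mod 7 = ∏ C(n_i, k_i) mod 7
Digit binomials (mod 7): C(1,0) = 1; C(5,6) = 0 (k_i > n_i)
Product: 1 × 0 = 0 ≡ 0 (mod 7)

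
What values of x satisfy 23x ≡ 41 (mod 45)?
x ≡ 37 (mod 45)

gcd(23, 45) = 1, which divides 41, so solutions exist.
Find 23^(-1) mod 45 by the extended Euclidean algorithm:
45 = 1 × 23 + 22  ⟹  22 = (1)·45 + (-1)·23
23 = 1 × 22 + 1  ⟹  1 = (-1)·45 + (2)·23
So (2)·23 ≡ 1 (mod 45), i.e. 23^(-1) ≡ 2 (mod 45).
x ≡ 2 × 41 = 82 ≡ 37 (mod 45).
Check: 23 × 37 = 851 ≡ 41 (mod 45).
Unique solution: x ≡ 37 (mod 45)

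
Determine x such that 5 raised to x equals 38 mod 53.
34

Baby-step giant-step with step n = ⌈√53⌉ = 8.
Baby steps 5^j mod 53 (j:value) for j=0..7: 0:1, 1:5, 2:25, 3:19, 4:42, 5:51, 6:43, 7:3.
Giant-step multiplier: 5^(-8) ≡ 5^(52-8) = 5^44 ≡ 46 (mod 53).
Giant steps γ_i = 38·46^i mod 53: γ_0=38, γ_1=52, γ_2=7, γ_3=4, γ_4=25 (in table at j=2).
x = i·n + j = 4·8 + 2 = 34.
Check: 5^34 ≡ 38 (mod 53).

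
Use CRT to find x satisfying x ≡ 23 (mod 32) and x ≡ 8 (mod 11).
151

Using Chinese Remainder Theorem:
M = 32 × 11 = 352
M1 = 11, M2 = 32
y1 = 11^(-1) mod 32 = 3
y2 = 32^(-1) mod 11 = 10
x = (23×11×3 + 8×32×10) mod 352 = 151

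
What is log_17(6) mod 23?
12

Baby-step giant-step with step n = ⌈√23⌉ = 5.
Baby steps 17^j mod 23 (j:value) for j=0..4: 0:1, 1:17, 2:13, 3:14, 4:8.
Giant-step multiplier: 17^(-5) ≡ 17^(22-5) = 17^17 ≡ 11 (mod 23).
Giant steps γ_i = 6·11^i mod 23: γ_0=6, γ_1=20, γ_2=13 (in table at j=2).
x = i·n + j = 2·5 + 2 = 12.
Check: 17^12 ≡ 6 (mod 23).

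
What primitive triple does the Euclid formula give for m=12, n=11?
(23, 264, 265)

Euclid's formula: a = m² - n², b = 2mn, c = m² + n²
m = 12, n = 11
a = 12² - 11² = 144 - 121 = 23
b = 2 × 12 × 11 = 264
c = 12² + 11² = 144 + 121 = 265
Verification: 23² + 264² = 529 + 69696 = 70225 = 265² ✓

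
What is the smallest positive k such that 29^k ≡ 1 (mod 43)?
42

43 is prime, so ord(29) divides φ(43) = 42.
Divisors of 42: 1, 2, 3, 6, 7, 14, 21, 42.
Repeated squaring: 29^1 ≡ 29, 29^2 ≡ 24, 29^4 ≡ 17, 29^8 ≡ 31, 29^16 ≡ 15, 29^32 ≡ 10 (mod 43).
Test 29^d mod 43 for each divisor d in increasing order:
29^1 ≡ 29
29^2 ≡ 24
29^3 = 29^2·29^1 ≡ 8
29^6 = 29^4·29^2 ≡ 21
29^7 = 29^4·29^2·29^1 ≡ 7
29^14 = 29^8·29^4·29^2 ≡ 6
29^21 = 29^16·29^4·29^1 ≡ 42
29^42 = 29^32·29^8·29^2 ≡ 1  ← first divisor giving 1
The order is 42.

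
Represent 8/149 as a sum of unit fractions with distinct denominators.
1/19 + 1/944 + 1/2672464

Greedy algorithm:
8/149: ceiling(149/8) = 19, use 1/19
3/2831: ceiling(2831/3) = 944, use 1/944
1/2672464: ceiling(2672464/1) = 2672464, use 1/2672464
Result: 8/149 = 1/19 + 1/944 + 1/2672464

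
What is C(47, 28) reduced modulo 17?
3

Using Lucas' theorem:
Write n=47 and k=28 in base 17:
n in base 17: [2, 13]
k in base 17: [1, 11]
C(47,28) mod 17 = ∏ C(n_i, k_i) mod 17
Digit binomials (mod 17): C(2,1) = 2; C(13,11) = 78 ≡ 10
Product: 2 × 10 = 20 ≡ 3 (mod 17)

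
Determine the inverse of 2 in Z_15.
8

gcd(2, 15) = 1, so the inverse exists.
Extended Euclidean algorithm on (15, 2):
15 = 7 × 2 + 1  ⟹  1 = (1)·15 + (-7)·2
So (-7)·2 ≡ 1 (mod 15), i.e. 2^(-1) ≡ -7 ≡ 8 (mod 15).
Check: 2 × 8 = 16 ≡ 1 (mod 15)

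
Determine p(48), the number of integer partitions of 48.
147273

p(n) counts ways to write n as a sum of positive integers (order ignored).
Euler's pentagonal recurrence: p(k) = p(k-1) + p(k-2) - p(k-5) - p(k-7) + p(k-12) + p(k-15) - ... (offsets j(3j∓1)/2, signs ++--, p(0)=1, p(<0)=0).
DP table for k = 0..47: p(0)=1, p(1)=1, p(2)=2, p(3)=3, p(4)=5, p(5)=7, p(6)=11, p(7)=15, p(8)=22, p(9)=30, p(10)=42, p(11)=56, p(12)=77, p(13)=101, p(14)=135, p(15)=176, p(16)=231, p(17)=297, p(18)=385, p(19)=490, p(20)=627, p(21)=792, p(22)=1002, p(23)=1255, p(24)=1575, p(25)=1958, p(26)=2436, p(27)=3010, p(28)=3718, p(29)=4565, p(30)=5604, p(31)=6842, p(32)=8349, p(33)=10143, p(34)=12310, p(35)=14883, p(36)=17977, p(37)=21637, p(38)=26015, p(39)=31185, p(40)=37338, p(41)=44583, p(42)=53174, p(43)=63261, p(44)=75175, p(45)=89134, p(46)=105558, p(47)=124754.
Final step: p(48) = p(47) + p(46) - p(43) - p(41) + p(36) + p(33) - p(26) - p(22) + p(13) + p(8)
= 124754 + 105558 - 63261 - 44583 + 17977 + 10143 - 2436 - 1002 + 101 + 22
= 147273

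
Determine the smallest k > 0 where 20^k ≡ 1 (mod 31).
15

31 is prime, so ord(20) divides φ(31) = 30.
Divisors of 30: 1, 2, 3, 5, 6, 10, 15, 30.
Repeated squaring: 20^1 ≡ 20, 20^2 ≡ 28, 20^4 ≡ 9, 20^8 ≡ 19, 20^16 ≡ 20 (mod 31).
Test 20^d mod 31 for each divisor d in increasing order:
20^1 ≡ 20
20^2 ≡ 28
20^3 = 20^2·20^1 ≡ 2
20^5 = 20^4·20^1 ≡ 25
20^6 = 20^4·20^2 ≡ 4
20^10 = 20^8·20^2 ≡ 5
20^15 = 20^8·20^4·20^2·20^1 ≡ 1  ← first divisor giving 1
The order is 15.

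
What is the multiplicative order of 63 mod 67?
66

67 is prime, so ord(63) divides φ(67) = 66.
Divisors of 66: 1, 2, 3, 6, 11, 22, 33, 66.
Repeated squaring: 63^1 ≡ 63, 63^2 ≡ 16, 63^4 ≡ 55, 63^8 ≡ 10, 63^16 ≡ 33, 63^32 ≡ 17, 63^64 ≡ 21 (mod 67).
Test 63^d mod 67 for each divisor d in increasing order:
63^1 ≡ 63
63^2 ≡ 16
63^3 = 63^2·63^1 ≡ 3
63^6 = 63^4·63^2 ≡ 9
63^11 = 63^8·63^2·63^1 ≡ 30
63^22 = 63^16·63^4·63^2 ≡ 29
63^33 = 63^32·63^1 ≡ 66
63^66 = 63^64·63^2 ≡ 1  ← first divisor giving 1
The order is 66.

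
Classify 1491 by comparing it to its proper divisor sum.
deficient

Proper divisors of 1491: sum = 1 + 3 + 7 + 21 + 71 + 213 + 497 = 813
Since 813 < 1491, 1491 is deficient.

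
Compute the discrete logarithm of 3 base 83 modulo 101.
21

Baby-step giant-step with step n = ⌈√101⌉ = 11.
Baby steps 83^j mod 101 (j:value) for j=0..10: 0:1, 1:83, 2:21, 3:26, 4:37, 5:41, 6:70, 7:53, 8:56, 9:2, 10:65.
Giant-step multiplier: 83^(-11) ≡ 83^(100-11) = 83^89 ≡ 89 (mod 101).
Giant steps γ_i = 3·89^i mod 101: γ_0=3, γ_1=65 (in table at j=10).
x = i·n + j = 1·11 + 10 = 21.
Check: 83^21 ≡ 3 (mod 101).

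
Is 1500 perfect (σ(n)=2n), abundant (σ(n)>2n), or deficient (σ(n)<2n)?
abundant

Proper divisors of 1500: sum = 1 + 2 + 3 + 4 + 5 + 6 + 10 + 12 + ... + 300 + 375 + 500 + 750 (23 divisors) = 2868
Since 2868 > 1500, 1500 is abundant.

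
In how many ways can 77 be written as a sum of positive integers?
10619863

p(n) counts ways to write n as a sum of positive integers (order ignored).
Euler's pentagonal recurrence: p(k) = p(k-1) + p(k-2) - p(k-5) - p(k-7) + p(k-12) + p(k-15) - ... (offsets j(3j∓1)/2, signs ++--, p(0)=1, p(<0)=0).
DP table for k = 0..76: p(0)=1, p(1)=1, p(2)=2, p(3)=3, p(4)=5, p(5)=7, p(6)=11, p(7)=15, p(8)=22, p(9)=30, p(10)=42, p(11)=56, p(12)=77, p(13)=101, p(14)=135, p(15)=176, p(16)=231, p(17)=297, p(18)=385, p(19)=490, p(20)=627, p(21)=792, p(22)=1002, p(23)=1255, p(24)=1575, p(25)=1958, p(26)=2436, p(27)=3010, p(28)=3718, p(29)=4565, p(30)=5604, p(31)=6842, p(32)=8349, p(33)=10143, p(34)=12310, p(35)=14883, p(36)=17977, p(37)=21637, p(38)=26015, p(39)=31185, p(40)=37338, p(41)=44583, p(42)=53174, p(43)=63261, p(44)=75175, p(45)=89134, p(46)=105558, p(47)=124754, p(48)=147273, p(49)=173525, p(50)=204226, p(51)=239943, p(52)=281589, p(53)=329931, p(54)=386155, p(55)=451276, p(56)=526823, p(57)=614154, p(58)=715220, p(59)=831820, p(60)=966467, p(61)=1121505, p(62)=1300156, p(63)=1505499, p(64)=1741630, p(65)=2012558, p(66)=2323520, p(67)=2679689, p(68)=3087735, p(69)=3554345, p(70)=4087968, p(71)=4697205, p(72)=5392783, p(73)=6185689, p(74)=7089500, p(75)=8118264, p(76)=9289091.
Final step: p(77) = p(76) + p(75) - p(72) - p(70) + p(65) + p(62) - p(55) - p(51) + p(42) + p(37) - p(26) - p(20) + p(7) + p(0)
= 9289091 + 8118264 - 5392783 - 4087968 + 2012558 + 1300156 - 451276 - 239943 + 53174 + 21637 - 2436 - 627 + 15 + 1
= 10619863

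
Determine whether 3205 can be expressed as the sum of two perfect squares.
17² + 54² (a=17, b=54)

Factorization: 3205 = 5 × 641
By Fermat: n is sum of two squares iff every prime p ≡ 3 (mod 4) appears to even power.
All primes ≡ 3 (mod 4) appear to even power.
Search a = 0, 1, 2, … for 3205 - a² a perfect square: first hit at a = 17: 3205 - 289 = 2916 = 54².
3205 = 17² + 54² = 289 + 2916 ✓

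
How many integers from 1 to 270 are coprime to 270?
72

270 = 2 × 3^3 × 5
φ(n) = n × ∏(1 - 1/p) for each prime p dividing n
φ(270) = 270 × (1 - 1/2) × (1 - 1/3) × (1 - 1/5) = 72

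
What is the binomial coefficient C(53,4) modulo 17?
0

Using Lucas' theorem:
Write n=53 and k=4 in base 17:
n in base 17: [3, 2]
k in base 17: [0, 4]
C(53,4) mod 17 = ∏ C(n_i, k_i) mod 17
Digit binomials (mod 17): C(3,0) = 1; C(2,4) = 0 (k_i > n_i)
Product: 1 × 0 = 0 ≡ 0 (mod 17)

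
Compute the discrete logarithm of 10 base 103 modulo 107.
24

Baby-step giant-step with step n = ⌈√107⌉ = 11.
Baby steps 103^j mod 107 (j:value) for j=0..10: 0:1, 1:103, 2:16, 3:43, 4:42, 5:46, 6:30, 7:94, 8:52, 9:6, 10:83.
Giant-step multiplier: 103^(-11) ≡ 103^(106-11) = 103^95 ≡ 68 (mod 107).
Giant steps γ_i = 10·68^i mod 107: γ_0=10, γ_1=38, γ_2=16 (in table at j=2).
x = i·n + j = 2·11 + 2 = 24.
Check: 103^24 ≡ 10 (mod 107).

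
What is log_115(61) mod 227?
193

Baby-step giant-step with step n = ⌈√227⌉ = 16.
Baby steps 115^j mod 227 (j:value) for j=0..15: 0:1, 1:115, 2:59, 3:202, 4:76, 5:114, 6:171, 7:143, 8:101, 9:38, 10:57, 11:199, 12:185, 13:164, 14:19, 15:142.
Giant-step multiplier: 115^(-16) ≡ 115^(226-16) = 115^210 ≡ 81 (mod 227).
Giant steps γ_i = 61·81^i mod 227: γ_0=61, γ_1=174, γ_2=20, γ_3=31, γ_4=14, γ_5=226, γ_6=146, γ_7=22, γ_8=193, γ_9=197, γ_10=67, γ_11=206, γ_12=115 (in table at j=1).
x = i·n + j = 12·16 + 1 = 193.
Check: 115^193 ≡ 61 (mod 227).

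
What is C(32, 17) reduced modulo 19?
0

Using Lucas' theorem:
Write n=32 and k=17 in base 19:
n in base 19: [1, 13]
k in base 19: [0, 17]
C(32,17) mod 19 = ∏ C(n_i, k_i) mod 19
Digit binomials (mod 19): C(1,0) = 1; C(13,17) = 0 (k_i > n_i)
Product: 1 × 0 = 0 ≡ 0 (mod 19)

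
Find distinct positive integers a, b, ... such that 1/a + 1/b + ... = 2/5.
1/3 + 1/15

Greedy algorithm:
2/5: ceiling(5/2) = 3, use 1/3
1/15: ceiling(15/1) = 15, use 1/15
Result: 2/5 = 1/3 + 1/15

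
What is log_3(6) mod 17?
15

Baby-step giant-step with step n = ⌈√17⌉ = 5.
Baby steps 3^j mod 17 (j:value) for j=0..4: 0:1, 1:3, 2:9, 3:10, 4:13.
Giant-step multiplier: 3^(-5) ≡ 3^(16-5) = 3^11 ≡ 7 (mod 17).
Giant steps γ_i = 6·7^i mod 17: γ_0=6, γ_1=8, γ_2=5, γ_3=1 (in table at j=0).
x = i·n + j = 3·5 + 0 = 15.
Check: 3^15 ≡ 6 (mod 17).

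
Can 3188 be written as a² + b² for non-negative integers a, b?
22² + 52² (a=22, b=52)

Factorization: 3188 = 2^2 × 797
By Fermat: n is sum of two squares iff every prime p ≡ 3 (mod 4) appears to even power.
All primes ≡ 3 (mod 4) appear to even power.
Search a = 0, 1, 2, … for 3188 - a² a perfect square: first hit at a = 22: 3188 - 484 = 2704 = 52².
3188 = 22² + 52² = 484 + 2704 ✓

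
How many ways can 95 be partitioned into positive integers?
104651419

p(n) counts ways to write n as a sum of positive integers (order ignored).
Euler's pentagonal recurrence: p(k) = p(k-1) + p(k-2) - p(k-5) - p(k-7) + p(k-12) + p(k-15) - ... (offsets j(3j∓1)/2, signs ++--, p(0)=1, p(<0)=0).
DP table for k = 0..94: p(0)=1, p(1)=1, p(2)=2, p(3)=3, p(4)=5, p(5)=7, p(6)=11, p(7)=15, p(8)=22, p(9)=30, p(10)=42, p(11)=56, p(12)=77, p(13)=101, p(14)=135, p(15)=176, p(16)=231, p(17)=297, p(18)=385, p(19)=490, p(20)=627, p(21)=792, p(22)=1002, p(23)=1255, p(24)=1575, p(25)=1958, p(26)=2436, p(27)=3010, p(28)=3718, p(29)=4565, p(30)=5604, p(31)=6842, p(32)=8349, p(33)=10143, p(34)=12310, p(35)=14883, p(36)=17977, p(37)=21637, p(38)=26015, p(39)=31185, p(40)=37338, p(41)=44583, p(42)=53174, p(43)=63261, p(44)=75175, p(45)=89134, p(46)=105558, p(47)=124754, p(48)=147273, p(49)=173525, p(50)=204226, p(51)=239943, p(52)=281589, p(53)=329931, p(54)=386155, p(55)=451276, p(56)=526823, p(57)=614154, p(58)=715220, p(59)=831820, p(60)=966467, p(61)=1121505, p(62)=1300156, p(63)=1505499, p(64)=1741630, p(65)=2012558, p(66)=2323520, p(67)=2679689, p(68)=3087735, p(69)=3554345, p(70)=4087968, p(71)=4697205, p(72)=5392783, p(73)=6185689, p(74)=7089500, p(75)=8118264, p(76)=9289091, p(77)=10619863, p(78)=12132164, p(79)=13848650, p(80)=15796476, p(81)=18004327, p(82)=20506255, p(83)=23338469, p(84)=26543660, p(85)=30167357, p(86)=34262962, p(87)=38887673, p(88)=44108109, p(89)=49995925, p(90)=56634173, p(91)=64112359, p(92)=72533807, p(93)=82010177, p(94)=92669720.
Final step: p(95) = p(94) + p(93) - p(90) - p(88) + p(83) + p(80) - p(73) - p(69) + p(60) + p(55) - p(44) - p(38) + p(25) + p(18) - p(3)
= 92669720 + 82010177 - 56634173 - 44108109 + 23338469 + 15796476 - 6185689 - 3554345 + 966467 + 451276 - 75175 - 26015 + 1958 + 385 - 3
= 104651419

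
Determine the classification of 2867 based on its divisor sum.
deficient

Proper divisors of 2867: sum = 1 + 47 + 61 = 109
Since 109 < 2867, 2867 is deficient.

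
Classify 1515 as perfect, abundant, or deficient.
deficient

Proper divisors of 1515: sum = 1 + 3 + 5 + 15 + 101 + 303 + 505 = 933
Since 933 < 1515, 1515 is deficient.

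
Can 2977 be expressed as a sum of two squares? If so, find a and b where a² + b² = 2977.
24² + 49² (a=24, b=49)

Factorization: 2977 = 13 × 229
By Fermat: n is sum of two squares iff every prime p ≡ 3 (mod 4) appears to even power.
All primes ≡ 3 (mod 4) appear to even power.
Search a = 0, 1, 2, … for 2977 - a² a perfect square: first hit at a = 24: 2977 - 576 = 2401 = 49².
2977 = 24² + 49² = 576 + 2401 ✓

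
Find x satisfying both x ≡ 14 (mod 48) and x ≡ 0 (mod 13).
494

Using Chinese Remainder Theorem:
M = 48 × 13 = 624
M1 = 13, M2 = 48
y1 = 13^(-1) mod 48 = 37
y2 = 48^(-1) mod 13 = 3
x = (14×13×37 + 0×48×3) mod 624 = 494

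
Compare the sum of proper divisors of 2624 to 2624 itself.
abundant

Proper divisors of 2624: sum = 1 + 2 + 4 + 8 + 16 + 32 + 41 + 64 + 82 + 164 + 328 + 656 + 1312 = 2710
Since 2710 > 2624, 2624 is abundant.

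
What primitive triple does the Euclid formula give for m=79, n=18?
(5917, 2844, 6565)

Euclid's formula: a = m² - n², b = 2mn, c = m² + n²
m = 79, n = 18
a = 79² - 18² = 6241 - 324 = 5917
b = 2 × 79 × 18 = 2844
c = 79² + 18² = 6241 + 324 = 6565
Verification: 5917² + 2844² = 35010889 + 8088336 = 43099225 = 6565² ✓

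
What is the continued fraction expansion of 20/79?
[0; 3, 1, 19]

Euclidean algorithm steps:
20 = 0 × 79 + 20
79 = 3 × 20 + 19
20 = 1 × 19 + 1
19 = 19 × 1 + 0
Continued fraction: [0; 3, 1, 19]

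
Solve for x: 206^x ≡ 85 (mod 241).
51

Baby-step giant-step with step n = ⌈√241⌉ = 16.
Baby steps 206^j mod 241 (j:value) for j=0..15: 0:1, 1:206, 2:20, 3:23, 4:159, 5:219, 6:47, 7:42, 8:217, 9:117, 10:2, 11:171, 12:40, 13:46, 14:77, 15:197.
Giant-step multiplier: 206^(-16) ≡ 206^(240-16) = 206^224 ≡ 100 (mod 241).
Giant steps γ_i = 85·100^i mod 241: γ_0=85, γ_1=65, γ_2=234, γ_3=23 (in table at j=3).
x = i·n + j = 3·16 + 3 = 51.
Check: 206^51 ≡ 85 (mod 241).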